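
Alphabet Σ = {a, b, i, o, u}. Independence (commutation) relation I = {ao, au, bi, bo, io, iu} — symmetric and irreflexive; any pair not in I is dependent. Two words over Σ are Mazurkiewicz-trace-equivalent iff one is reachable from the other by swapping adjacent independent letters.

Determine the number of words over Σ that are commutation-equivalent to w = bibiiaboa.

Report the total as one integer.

0(b) covers ∅
1(i) covers ∅
2(b) covers 0:b
3(i) covers 1:i
4(i) covers 3:i
5(a) covers 2:b, 4:i
6(b) covers 5:a
7(o) covers ∅
8(a) covers 6:b
floor of heap: 0:b, 1:i, 7:o
completions by unplaced set U, small U first (add the entries for U minus each lowest piece of U):
  |U|=1: {7}:1  {8}:1
  |U|=2: {6,8}:1  {7,8}:2
  |U|=3: {5,6,8}:1  {6,7,8}:3
  |U|=4: {2,5,6,8}:1  {4,5,6,8}:1  {5,6,7,8}:4
  |U|=5: {0,2,5,6,8}:1  {2,4,5,6,8}:2  {2,5,6,7,8}:5  {3,4,5,6,8}:1  {4,5,6,7,8}:5
  |U|=6: {0,2,4,5,6,8}:3  {0,2,5,6,7,8}:6  {1,3,4,5,6,8}:1  {2,3,4,5,6,8}:3  {2,4,5,6,7,8}:12  {3,4,5,6,7,8}:6
  |U|=7: {0,2,3,4,5,6,8}:6  {0,2,4,5,6,7,8}:21  {1,2,3,4,5,6,8}:4  {1,3,4,5,6,7,8}:7  {2,3,4,5,6,7,8}:21
  start at 0(b): 32
  start at 1(i): 48
  start at 7(o): 10
sum over floor = 90

90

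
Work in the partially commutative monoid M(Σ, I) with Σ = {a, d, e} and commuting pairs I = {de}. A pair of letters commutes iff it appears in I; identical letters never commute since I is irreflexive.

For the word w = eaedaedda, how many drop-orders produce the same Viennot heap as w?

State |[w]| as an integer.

piece 0:e — minimal
piece 1:a rests on {0:e}
piece 2:e rests on {1:a}
piece 3:d rests on {1:a}
piece 4:a rests on {2:e, 3:d}
piece 5:e rests on {4:a}
piece 6:d rests on {4:a}
piece 7:d rests on {6:d}
piece 8:a rests on {5:e, 7:d}
minimal pieces: {0:e}
ways to finish when only these pieces remain (= sum over removing one remaining piece with nothing left below it):
  1 left: {8}→1
  2 left: {5,8}→1  {7,8}→1
  3 left: {5,7,8}→2  {6,7,8}→1
  4 left: {5,6,7,8}→3
  5 left: {4,5,6,7,8}→3
  6 left: {2,4,5,6,7,8}→3  {3,4,5,6,7,8}→3
  7 left: {2,3,4,5,6,7,8}→6
  placing 0:e first → 6 extensions

6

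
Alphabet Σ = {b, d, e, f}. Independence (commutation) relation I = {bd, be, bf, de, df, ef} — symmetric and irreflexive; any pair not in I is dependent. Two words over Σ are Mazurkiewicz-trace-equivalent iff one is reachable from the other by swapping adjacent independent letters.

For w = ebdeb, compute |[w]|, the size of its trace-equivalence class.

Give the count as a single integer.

30

0(e) covers ∅
1(b) covers ∅
2(d) covers ∅
3(e) covers 0:e
4(b) covers 1:b
floor of heap: 0:e, 1:b, 2:d
completions by unplaced set U, small U first (add the entries for U minus each lowest piece of U):
  |U|=1: {2}:1  {3}:1  {4}:1
  |U|=2: {0,3}:1  {1,4}:1  {2,3}:2  {2,4}:2  {3,4}:2
  |U|=3: {0,2,3}:3  {0,3,4}:3  {1,2,4}:3  {1,3,4}:3  {2,3,4}:6
  start at 0(e): 12
  start at 1(b): 12
  start at 2(d): 6
sum over floor = 30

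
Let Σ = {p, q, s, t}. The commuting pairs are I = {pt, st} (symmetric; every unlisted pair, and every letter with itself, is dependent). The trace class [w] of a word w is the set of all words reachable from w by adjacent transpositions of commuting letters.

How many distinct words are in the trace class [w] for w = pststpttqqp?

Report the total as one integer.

70

0(p) covers ∅
1(s) covers 0:p
2(t) covers ∅
3(s) covers 1:s
4(t) covers 2:t
5(p) covers 3:s
6(t) covers 4:t
7(t) covers 6:t
8(q) covers 5:p, 7:t
9(q) covers 8:q
10(p) covers 9:q
floor of heap: 0:p, 2:t
completions by unplaced set U, small U first (add the entries for U minus each lowest piece of U):
  |U|=1: {10}:1
  |U|=2: {9,10}:1
  |U|=3: {8,9,10}:1
  |U|=4: {5,8,9,10}:1  {7,8,9,10}:1
  |U|=5: {3,5,8,9,10}:1  {5,7,8,9,10}:2  {6,7,8,9,10}:1
  |U|=6: {1,3,5,8,9,10}:1  {3,5,7,8,9,10}:3  {4,6,7,8,9,10}:1  {5,6,7,8,9,10}:3
  |U|=7: {0,1,3,5,8,9,10}:1  {1,3,5,7,8,9,10}:4  {2,4,6,7,8,9,10}:1  {3,5,6,7,8,9,10}:6  {4,5,6,7,8,9,10}:4
  |U|=8: {0,1,3,5,7,8,9,10}:5  {1,3,5,6,7,8,9,10}:10  {2,4,5,6,7,8,9,10}:5  {3,4,5,6,7,8,9,10}:10
  |U|=9: {0,1,3,5,6,7,8,9,10}:15  {1,3,4,5,6,7,8,9,10}:20  {2,3,4,5,6,7,8,9,10}:15
  start at 0(p): 35
  start at 2(t): 35
sum over floor = 70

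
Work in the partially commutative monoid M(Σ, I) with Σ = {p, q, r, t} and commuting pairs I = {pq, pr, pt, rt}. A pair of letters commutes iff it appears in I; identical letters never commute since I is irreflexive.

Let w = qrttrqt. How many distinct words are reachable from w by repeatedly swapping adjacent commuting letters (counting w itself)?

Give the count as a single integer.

drop 0:q onto floor
drop 1:r onto {0:q}
drop 2:t onto {0:q}
drop 3:t onto {2:t}
drop 4:r onto {1:r}
drop 5:q onto {3:t, 4:r}
drop 6:t onto {5:q}
ground layer = {0:q}
drop-orders for the pieces not yet dropped (sum over which currently-grounded one goes next):
  1 to go: {6} 1
  2 to go: {5,6} 1
  3 to go: {3,5,6} 1  {4,5,6} 1
  4 to go: {1,4,5,6} 1  {2,3,5,6} 1  {3,4,5,6} 2
  5 to go: {1,3,4,5,6} 3  {2,3,4,5,6} 3
  if 0:q drops first: 6 orders

6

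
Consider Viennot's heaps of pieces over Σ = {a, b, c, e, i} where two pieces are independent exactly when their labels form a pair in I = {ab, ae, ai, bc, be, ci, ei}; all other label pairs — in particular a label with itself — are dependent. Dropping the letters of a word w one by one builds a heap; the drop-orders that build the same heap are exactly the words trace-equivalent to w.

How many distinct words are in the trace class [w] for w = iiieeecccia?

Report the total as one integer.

330

piece 0:i — minimal
piece 1:i rests on {0:i}
piece 2:i rests on {1:i}
piece 3:e — minimal
piece 4:e rests on {3:e}
piece 5:e rests on {4:e}
piece 6:c rests on {5:e}
piece 7:c rests on {6:c}
piece 8:c rests on {7:c}
piece 9:i rests on {2:i}
piece 10:a rests on {8:c}
minimal pieces: {0:i, 3:e}
ways to finish when only these pieces remain (= sum over removing one remaining piece with nothing left below it):
  1 left: {9}→1  {10}→1
  2 left: {2,9}→1  {8,10}→1  {9,10}→2
  3 left: {1,2,9}→1  {2,9,10}→3  {7,8,10}→1  {8,9,10}→3
  4 left: {0,1,2,9}→1  {1,2,9,10}→4  {2,8,9,10}→6  {6,7,8,10}→1  {7,8,9,10}→4
  5 left: {0,1,2,9,10}→5  {1,2,8,9,10}→10  {2,7,8,9,10}→10  {5,6,7,8,10}→1  {6,7,8,9,10}→5
  6 left: {0,1,2,8,9,10}→15  {1,2,7,8,9,10}→20  {2,6,7,8,9,10}→15  {4,5,6,7,8,10}→1  {5,6,7,8,9,10}→6
  7 left: {0,1,2,7,8,9,10}→35  {1,2,6,7,8,9,10}→35  {2,5,6,7,8,9,10}→21  {3,4,5,6,7,8,10}→1  {4,5,6,7,8,9,10}→7
  8 left: {0,1,2,6,7,8,9,10}→70  {1,2,5,6,7,8,9,10}→56  {2,4,5,6,7,8,9,10}→28  {3,4,5,6,7,8,9,10}→8
  9 left: {0,1,2,5,6,7,8,9,10}→126  {1,2,4,5,6,7,8,9,10}→84  {2,3,4,5,6,7,8,9,10}→36
  placing 0:i first → 120 extensions
  placing 3:e first → 210 extensions
total linear extensions = 330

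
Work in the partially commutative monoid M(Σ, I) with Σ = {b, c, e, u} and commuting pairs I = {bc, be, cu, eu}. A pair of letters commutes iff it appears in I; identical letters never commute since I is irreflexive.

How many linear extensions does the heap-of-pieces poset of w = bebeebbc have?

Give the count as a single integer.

0(b) covers ∅
1(e) covers ∅
2(b) covers 0:b
3(e) covers 1:e
4(e) covers 3:e
5(b) covers 2:b
6(b) covers 5:b
7(c) covers 4:e
floor of heap: 0:b, 1:e
completions by unplaced set U, small U first (add the entries for U minus each lowest piece of U):
  |U|=1: {6}:1  {7}:1
  |U|=2: {4,7}:1  {5,6}:1  {6,7}:2
  |U|=3: {2,5,6}:1  {3,4,7}:1  {4,6,7}:3  {5,6,7}:3
  |U|=4: {0,2,5,6}:1  {1,3,4,7}:1  {2,5,6,7}:4  {3,4,6,7}:4  {4,5,6,7}:6
  |U|=5: {0,2,5,6,7}:5  {1,3,4,6,7}:5  {2,4,5,6,7}:10  {3,4,5,6,7}:10
  |U|=6: {0,2,4,5,6,7}:15  {1,3,4,5,6,7}:15  {2,3,4,5,6,7}:20
  start at 0(b): 35
  start at 1(e): 35
sum over floor = 70

70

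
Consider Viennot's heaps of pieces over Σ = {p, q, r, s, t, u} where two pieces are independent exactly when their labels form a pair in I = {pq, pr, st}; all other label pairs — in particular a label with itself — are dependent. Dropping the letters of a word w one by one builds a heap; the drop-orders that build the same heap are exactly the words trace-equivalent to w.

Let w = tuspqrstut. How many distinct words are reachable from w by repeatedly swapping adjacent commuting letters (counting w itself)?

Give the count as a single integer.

0(t) covers ∅
1(u) covers 0:t
2(s) covers 1:u
3(p) covers 2:s
4(q) covers 2:s
5(r) covers 4:q
6(s) covers 3:p, 5:r
7(t) covers 3:p, 5:r
8(u) covers 6:s, 7:t
9(t) covers 8:u
floor of heap: 0:t
completions by unplaced set U, small U first (add the entries for U minus each lowest piece of U):
  |U|=1: {9}:1
  |U|=2: {8,9}:1
  |U|=3: {6,8,9}:1  {7,8,9}:1
  |U|=4: {6,7,8,9}:2
  |U|=5: {3,6,7,8,9}:2  {5,6,7,8,9}:2
  |U|=6: {3,5,6,7,8,9}:4  {4,5,6,7,8,9}:2
  |U|=7: {3,4,5,6,7,8,9}:6
  |U|=8: {2,3,4,5,6,7,8,9}:6
  start at 0(t): 6

6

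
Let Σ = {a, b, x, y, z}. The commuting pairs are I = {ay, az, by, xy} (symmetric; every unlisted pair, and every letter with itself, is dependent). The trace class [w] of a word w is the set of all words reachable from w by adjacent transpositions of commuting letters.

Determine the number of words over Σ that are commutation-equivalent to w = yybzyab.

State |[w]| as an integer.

0(y) covers ∅
1(y) covers 0:y
2(b) covers ∅
3(z) covers 1:y, 2:b
4(y) covers 3:z
5(a) covers 2:b
6(b) covers 3:z, 5:a
floor of heap: 0:y, 2:b
completions by unplaced set U, small U first (add the entries for U minus each lowest piece of U):
  |U|=1: {4}:1  {6}:1
  |U|=2: {4,6}:2  {5,6}:1
  |U|=3: {3,4,6}:2  {4,5,6}:3
  |U|=4: {1,3,4,6}:2  {3,4,5,6}:5
  |U|=5: {0,1,3,4,6}:2  {1,3,4,5,6}:7  {2,3,4,5,6}:5
  start at 0(y): 12
  start at 2(b): 9
sum over floor = 21

21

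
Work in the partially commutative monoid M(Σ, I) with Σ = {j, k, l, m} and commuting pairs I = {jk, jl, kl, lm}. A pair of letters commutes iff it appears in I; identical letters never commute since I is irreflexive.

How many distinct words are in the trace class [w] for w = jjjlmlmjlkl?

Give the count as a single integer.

660

#0=j has no predecessor
#1=j depends on [0:j]
#2=j depends on [1:j]
#3=l has no predecessor
#4=m depends on [2:j]
#5=l depends on [3:l]
#6=m depends on [4:m]
#7=j depends on [6:m]
#8=l depends on [5:l]
#9=k depends on [6:m]
#10=l depends on [8:l]
sources: [0:j, 3:l]
N(rest) = Σ N(rest − s) over sources s of rest; N(one piece) = 1:
  size 1 → [7]=1  [9]=1  [10]=1
  size 2 → [7,9]=2  [7,10]=2  [8,10]=1  [9,10]=2
  size 3 → [5,8,10]=1  [6,7,9]=2  [7,8,10]=3  [7,9,10]=6  [8,9,10]=3
  size 4 → [3,5,8,10]=1  [4,6,7,9]=2  [5,7,8,10]=4  [5,8,9,10]=4  [6,7,9,10]=8  [7,8,9,10]=12
  size 5 → [2,4,6,7,9]=2  [3,5,7,8,10]=5  [3,5,8,9,10]=5  [4,6,7,9,10]=10  [5,7,8,9,10]=20  [6,7,8,9,10]=20
  size 6 → [1,2,4,6,7,9]=2  [2,4,6,7,9,10]=12  [3,5,7,8,9,10]=30  [4,6,7,8,9,10]=30  [5,6,7,8,9,10]=40
  size 7 → [0,1,2,4,6,7,9]=2  [1,2,4,6,7,9,10]=14  [2,4,6,7,8,9,10]=42  [3,5,6,7,8,9,10]=70  [4,5,6,7,8,9,10]=70
  size 8 → [0,1,2,4,6,7,9,10]=16  [1,2,4,6,7,8,9,10]=56  [2,4,5,6,7,8,9,10]=112  [3,4,5,6,7,8,9,10]=140
  size 9 → [0,1,2,4,6,7,8,9,10]=72  [1,2,4,5,6,7,8,9,10]=168  [2,3,4,5,6,7,8,9,10]=252
  first=0(j) contributes 420
  first=3(l) contributes 240
|[w]| = 660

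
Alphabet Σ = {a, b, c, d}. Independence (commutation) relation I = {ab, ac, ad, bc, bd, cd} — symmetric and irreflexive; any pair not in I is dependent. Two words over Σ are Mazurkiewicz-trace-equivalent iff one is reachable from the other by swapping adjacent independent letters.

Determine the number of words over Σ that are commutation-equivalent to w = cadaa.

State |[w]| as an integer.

0(c) covers ∅
1(a) covers ∅
2(d) covers ∅
3(a) covers 1:a
4(a) covers 3:a
floor of heap: 0:c, 1:a, 2:d
completions by unplaced set U, small U first (add the entries for U minus each lowest piece of U):
  |U|=1: {0}:1  {2}:1  {4}:1
  |U|=2: {0,2}:2  {0,4}:2  {2,4}:2  {3,4}:1
  |U|=3: {0,2,4}:6  {0,3,4}:3  {1,3,4}:1  {2,3,4}:3
  start at 0(c): 4
  start at 1(a): 12
  start at 2(d): 4
sum over floor = 20

20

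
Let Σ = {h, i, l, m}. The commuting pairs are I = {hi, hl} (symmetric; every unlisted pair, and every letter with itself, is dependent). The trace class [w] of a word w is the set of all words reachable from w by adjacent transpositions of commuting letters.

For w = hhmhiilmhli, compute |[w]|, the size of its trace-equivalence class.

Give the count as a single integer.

12

0(h) covers ∅
1(h) covers 0:h
2(m) covers 1:h
3(h) covers 2:m
4(i) covers 2:m
5(i) covers 4:i
6(l) covers 5:i
7(m) covers 3:h, 6:l
8(h) covers 7:m
9(l) covers 7:m
10(i) covers 9:l
floor of heap: 0:h
completions by unplaced set U, small U first (add the entries for U minus each lowest piece of U):
  |U|=1: {8}:1  {10}:1
  |U|=2: {8,10}:2  {9,10}:1
  |U|=3: {8,9,10}:3
  |U|=4: {7,8,9,10}:3
  |U|=5: {3,7,8,9,10}:3  {6,7,8,9,10}:3
  |U|=6: {3,6,7,8,9,10}:6  {5,6,7,8,9,10}:3
  |U|=7: {3,5,6,7,8,9,10}:9  {4,5,6,7,8,9,10}:3
  |U|=8: {3,4,5,6,7,8,9,10}:12
  |U|=9: {2,3,4,5,6,7,8,9,10}:12
  start at 0(h): 12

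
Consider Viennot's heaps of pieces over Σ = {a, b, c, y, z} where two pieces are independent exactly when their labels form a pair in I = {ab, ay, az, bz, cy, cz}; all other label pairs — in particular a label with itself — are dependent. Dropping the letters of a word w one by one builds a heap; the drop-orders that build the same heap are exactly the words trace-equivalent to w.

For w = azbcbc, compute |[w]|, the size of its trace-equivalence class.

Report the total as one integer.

drop 0:a onto floor
drop 1:z onto floor
drop 2:b onto floor
drop 3:c onto {0:a, 2:b}
drop 4:b onto {3:c}
drop 5:c onto {4:b}
ground layer = {0:a, 1:z, 2:b}
drop-orders for the pieces not yet dropped (sum over which currently-grounded one goes next):
  1 to go: {1} 1  {5} 1
  2 to go: {1,5} 2  {4,5} 1
  3 to go: {1,4,5} 3  {3,4,5} 1
  4 to go: {0,3,4,5} 1  {1,3,4,5} 4  {2,3,4,5} 1
  if 0:a drops first: 5 orders
  if 1:z drops first: 2 orders
  if 2:b drops first: 5 orders
heap linearizations: 12

12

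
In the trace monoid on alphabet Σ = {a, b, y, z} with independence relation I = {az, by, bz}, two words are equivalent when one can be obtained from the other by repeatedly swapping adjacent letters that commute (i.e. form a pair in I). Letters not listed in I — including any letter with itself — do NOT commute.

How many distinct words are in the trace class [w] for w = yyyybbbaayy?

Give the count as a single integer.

drop 0:y onto floor
drop 1:y onto {0:y}
drop 2:y onto {1:y}
drop 3:y onto {2:y}
drop 4:b onto floor
drop 5:b onto {4:b}
drop 6:b onto {5:b}
drop 7:a onto {3:y, 6:b}
drop 8:a onto {7:a}
drop 9:y onto {8:a}
drop 10:y onto {9:y}
ground layer = {0:y, 4:b}
drop-orders for the pieces not yet dropped (sum over which currently-grounded one goes next):
  1 to go: {10} 1
  2 to go: {9,10} 1
  3 to go: {8,9,10} 1
  4 to go: {7,8,9,10} 1
  5 to go: {3,7,8,9,10} 1  {6,7,8,9,10} 1
  6 to go: {2,3,7,8,9,10} 1  {3,6,7,8,9,10} 2  {5,6,7,8,9,10} 1
  7 to go: {1,2,3,7,8,9,10} 1  {2,3,6,7,8,9,10} 3  {3,5,6,7,8,9,10} 3  {4,5,6,7,8,9,10} 1
  8 to go: {0,1,2,3,7,8,9,10} 1  {1,2,3,6,7,8,9,10} 4  {2,3,5,6,7,8,9,10} 6  {3,4,5,6,7,8,9,10} 4
  9 to go: {0,1,2,3,6,7,8,9,10} 5  {1,2,3,5,6,7,8,9,10} 10  {2,3,4,5,6,7,8,9,10} 10
  if 0:y drops first: 20 orders
  if 4:b drops first: 15 orders
heap linearizations: 35

35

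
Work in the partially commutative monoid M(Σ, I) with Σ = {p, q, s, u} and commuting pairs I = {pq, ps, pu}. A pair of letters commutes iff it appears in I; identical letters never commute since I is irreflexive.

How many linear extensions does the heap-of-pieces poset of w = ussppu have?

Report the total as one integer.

drop 0:u onto floor
drop 1:s onto {0:u}
drop 2:s onto {1:s}
drop 3:p onto floor
drop 4:p onto {3:p}
drop 5:u onto {2:s}
ground layer = {0:u, 3:p}
drop-orders for the pieces not yet dropped (sum over which currently-grounded one goes next):
  1 to go: {4} 1  {5} 1
  2 to go: {2,5} 1  {3,4} 1  {4,5} 2
  3 to go: {1,2,5} 1  {2,4,5} 3  {3,4,5} 3
  4 to go: {0,1,2,5} 1  {1,2,4,5} 4  {2,3,4,5} 6
  if 0:u drops first: 10 orders
  if 3:p drops first: 5 orders
heap linearizations: 15

15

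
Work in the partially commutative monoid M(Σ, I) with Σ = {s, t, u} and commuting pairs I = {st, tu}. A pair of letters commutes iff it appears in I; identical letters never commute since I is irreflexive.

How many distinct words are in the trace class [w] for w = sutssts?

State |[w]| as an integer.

21

#0=s has no predecessor
#1=u depends on [0:s]
#2=t has no predecessor
#3=s depends on [1:u]
#4=s depends on [3:s]
#5=t depends on [2:t]
#6=s depends on [4:s]
sources: [0:s, 2:t]
N(rest) = Σ N(rest − s) over sources s of rest; N(one piece) = 1:
  size 1 → [5]=1  [6]=1
  size 2 → [2,5]=1  [4,6]=1  [5,6]=2
  size 3 → [2,5,6]=3  [3,4,6]=1  [4,5,6]=3
  size 4 → [1,3,4,6]=1  [2,4,5,6]=6  [3,4,5,6]=4
  size 5 → [0,1,3,4,6]=1  [1,3,4,5,6]=5  [2,3,4,5,6]=10
  first=0(s) contributes 15
  first=2(t) contributes 6
|[w]| = 21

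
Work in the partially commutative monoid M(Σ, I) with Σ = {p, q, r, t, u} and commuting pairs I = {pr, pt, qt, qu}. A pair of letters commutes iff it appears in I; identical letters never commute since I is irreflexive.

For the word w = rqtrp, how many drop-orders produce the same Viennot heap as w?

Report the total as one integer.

5

0(r) covers ∅
1(q) covers 0:r
2(t) covers 0:r
3(r) covers 1:q, 2:t
4(p) covers 1:q
floor of heap: 0:r
completions by unplaced set U, small U first (add the entries for U minus each lowest piece of U):
  |U|=1: {3}:1  {4}:1
  |U|=2: {2,3}:1  {3,4}:2
  |U|=3: {1,3,4}:2  {2,3,4}:3
  start at 0(r): 5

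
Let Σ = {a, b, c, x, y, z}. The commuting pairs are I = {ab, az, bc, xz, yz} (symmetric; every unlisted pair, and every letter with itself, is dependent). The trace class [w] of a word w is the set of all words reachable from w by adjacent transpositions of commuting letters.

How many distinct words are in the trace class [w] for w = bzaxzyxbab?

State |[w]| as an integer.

drop 0:b onto floor
drop 1:z onto {0:b}
drop 2:a onto floor
drop 3:x onto {0:b, 2:a}
drop 4:z onto {1:z}
drop 5:y onto {3:x}
drop 6:x onto {5:y}
drop 7:b onto {4:z, 6:x}
drop 8:a onto {6:x}
drop 9:b onto {7:b}
ground layer = {0:b, 2:a}
drop-orders for the pieces not yet dropped (sum over which currently-grounded one goes next):
  1 to go: {8} 1  {9} 1
  2 to go: {7,9} 1  {8,9} 2
  3 to go: {4,7,9} 1  {7,8,9} 3
  4 to go: {1,4,7,9} 1  {4,7,8,9} 4  {6,7,8,9} 3
  5 to go: {1,4,7,8,9} 5  {4,6,7,8,9} 7  {5,6,7,8,9} 3
  6 to go: {1,4,6,7,8,9} 12  {3,5,6,7,8,9} 3  {4,5,6,7,8,9} 10
  7 to go: {1,4,5,6,7,8,9} 22  {2,3,5,6,7,8,9} 3  {3,4,5,6,7,8,9} 13
  8 to go: {1,3,4,5,6,7,8,9} 35  {2,3,4,5,6,7,8,9} 16
  if 0:b drops first: 51 orders
  if 2:a drops first: 35 orders
heap linearizations: 86

86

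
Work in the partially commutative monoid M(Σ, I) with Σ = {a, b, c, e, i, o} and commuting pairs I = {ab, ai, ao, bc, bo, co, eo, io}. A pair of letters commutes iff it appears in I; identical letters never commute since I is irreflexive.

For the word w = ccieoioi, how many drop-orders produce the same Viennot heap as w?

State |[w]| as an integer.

piece 0:c — minimal
piece 1:c rests on {0:c}
piece 2:i rests on {1:c}
piece 3:e rests on {2:i}
piece 4:o — minimal
piece 5:i rests on {3:e}
piece 6:o rests on {4:o}
piece 7:i rests on {5:i}
minimal pieces: {0:c, 4:o}
ways to finish when only these pieces remain (= sum over removing one remaining piece with nothing left below it):
  1 left: {6}→1  {7}→1
  2 left: {4,6}→1  {5,7}→1  {6,7}→2
  3 left: {3,5,7}→1  {4,6,7}→3  {5,6,7}→3
  4 left: {2,3,5,7}→1  {3,5,6,7}→4  {4,5,6,7}→6
  5 left: {1,2,3,5,7}→1  {2,3,5,6,7}→5  {3,4,5,6,7}→10
  6 left: {0,1,2,3,5,7}→1  {1,2,3,5,6,7}→6  {2,3,4,5,6,7}→15
  placing 0:c first → 21 extensions
  placing 4:o first → 7 extensions
total linear extensions = 28

28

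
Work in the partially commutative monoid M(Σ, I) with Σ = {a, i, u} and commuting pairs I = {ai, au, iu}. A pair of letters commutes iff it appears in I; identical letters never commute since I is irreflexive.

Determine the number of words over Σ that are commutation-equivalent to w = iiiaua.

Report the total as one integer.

drop 0:i onto floor
drop 1:i onto {0:i}
drop 2:i onto {1:i}
drop 3:a onto floor
drop 4:u onto floor
drop 5:a onto {3:a}
ground layer = {0:i, 3:a, 4:u}
drop-orders for the pieces not yet dropped (sum over which currently-grounded one goes next):
  1 to go: {2} 1  {4} 1  {5} 1
  2 to go: {1,2} 1  {2,4} 2  {2,5} 2  {3,5} 1  {4,5} 2
  3 to go: {0,1,2} 1  {1,2,4} 3  {1,2,5} 3  {2,3,5} 3  {2,4,5} 6  {3,4,5} 3
  4 to go: {0,1,2,4} 4  {0,1,2,5} 4  {1,2,3,5} 6  {1,2,4,5} 12  {2,3,4,5} 12
  if 0:i drops first: 30 orders
  if 3:a drops first: 20 orders
  if 4:u drops first: 10 orders
heap linearizations: 60

60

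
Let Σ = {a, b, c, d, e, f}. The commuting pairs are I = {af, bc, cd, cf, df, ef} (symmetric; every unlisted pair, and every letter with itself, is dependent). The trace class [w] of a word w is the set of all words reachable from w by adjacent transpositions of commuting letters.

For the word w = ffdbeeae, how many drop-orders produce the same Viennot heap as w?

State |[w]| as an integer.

3

drop 0:f onto floor
drop 1:f onto {0:f}
drop 2:d onto floor
drop 3:b onto {1:f, 2:d}
drop 4:e onto {3:b}
drop 5:e onto {4:e}
drop 6:a onto {5:e}
drop 7:e onto {6:a}
ground layer = {0:f, 2:d}
drop-orders for the pieces not yet dropped (sum over which currently-grounded one goes next):
  1 to go: {7} 1
  2 to go: {6,7} 1
  3 to go: {5,6,7} 1
  4 to go: {4,5,6,7} 1
  5 to go: {3,4,5,6,7} 1
  6 to go: {1,3,4,5,6,7} 1  {2,3,4,5,6,7} 1
  if 0:f drops first: 2 orders
  if 2:d drops first: 1 orders
heap linearizations: 3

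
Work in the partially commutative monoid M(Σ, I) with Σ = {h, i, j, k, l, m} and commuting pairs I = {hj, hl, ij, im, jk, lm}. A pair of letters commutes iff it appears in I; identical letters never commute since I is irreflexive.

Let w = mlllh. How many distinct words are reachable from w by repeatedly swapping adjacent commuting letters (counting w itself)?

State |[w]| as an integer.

#0=m has no predecessor
#1=l has no predecessor
#2=l depends on [1:l]
#3=l depends on [2:l]
#4=h depends on [0:m]
sources: [0:m, 1:l]
N(rest) = Σ N(rest − s) over sources s of rest; N(one piece) = 1:
  size 1 → [3]=1  [4]=1
  size 2 → [0,4]=1  [2,3]=1  [3,4]=2
  size 3 → [0,3,4]=3  [1,2,3]=1  [2,3,4]=3
  first=0(m) contributes 4
  first=1(l) contributes 6
|[w]| = 10

10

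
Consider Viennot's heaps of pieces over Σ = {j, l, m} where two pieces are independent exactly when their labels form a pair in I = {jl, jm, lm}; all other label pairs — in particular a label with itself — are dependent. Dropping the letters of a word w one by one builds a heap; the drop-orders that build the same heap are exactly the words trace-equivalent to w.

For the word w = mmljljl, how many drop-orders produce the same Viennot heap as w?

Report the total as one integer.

piece 0:m — minimal
piece 1:m rests on {0:m}
piece 2:l — minimal
piece 3:j — minimal
piece 4:l rests on {2:l}
piece 5:j rests on {3:j}
piece 6:l rests on {4:l}
minimal pieces: {0:m, 2:l, 3:j}
ways to finish when only these pieces remain (= sum over removing one remaining piece with nothing left below it):
  1 left: {1}→1  {5}→1  {6}→1
  2 left: {0,1}→1  {1,5}→2  {1,6}→2  {3,5}→1  {4,6}→1  {5,6}→2
  3 left: {0,1,5}→3  {0,1,6}→3  {1,3,5}→3  {1,4,6}→3  {1,5,6}→6  {2,4,6}→1  {3,5,6}→3  {4,5,6}→3
  4 left: {0,1,3,5}→6  {0,1,4,6}→6  {0,1,5,6}→12  {1,2,4,6}→4  {1,3,5,6}→12  {1,4,5,6}→12  {2,4,5,6}→4  {3,4,5,6}→6
  5 left: {0,1,2,4,6}→10  {0,1,3,5,6}→30  {0,1,4,5,6}→30  {1,2,4,5,6}→20  {1,3,4,5,6}→30  {2,3,4,5,6}→10
  placing 0:m first → 60 extensions
  placing 2:l first → 90 extensions
  placing 3:j first → 60 extensions
total linear extensions = 210

210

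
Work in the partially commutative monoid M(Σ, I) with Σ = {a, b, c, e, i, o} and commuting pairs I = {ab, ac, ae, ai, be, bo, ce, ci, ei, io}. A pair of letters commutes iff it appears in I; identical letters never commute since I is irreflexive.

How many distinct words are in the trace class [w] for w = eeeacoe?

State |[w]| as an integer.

20

drop 0:e onto floor
drop 1:e onto {0:e}
drop 2:e onto {1:e}
drop 3:a onto floor
drop 4:c onto floor
drop 5:o onto {2:e, 3:a, 4:c}
drop 6:e onto {5:o}
ground layer = {0:e, 3:a, 4:c}
drop-orders for the pieces not yet dropped (sum over which currently-grounded one goes next):
  1 to go: {6} 1
  2 to go: {5,6} 1
  3 to go: {2,5,6} 1  {3,5,6} 1  {4,5,6} 1
  4 to go: {1,2,5,6} 1  {2,3,5,6} 2  {2,4,5,6} 2  {3,4,5,6} 2
  5 to go: {0,1,2,5,6} 1  {1,2,3,5,6} 3  {1,2,4,5,6} 3  {2,3,4,5,6} 6
  if 0:e drops first: 12 orders
  if 3:a drops first: 4 orders
  if 4:c drops first: 4 orders
heap linearizations: 20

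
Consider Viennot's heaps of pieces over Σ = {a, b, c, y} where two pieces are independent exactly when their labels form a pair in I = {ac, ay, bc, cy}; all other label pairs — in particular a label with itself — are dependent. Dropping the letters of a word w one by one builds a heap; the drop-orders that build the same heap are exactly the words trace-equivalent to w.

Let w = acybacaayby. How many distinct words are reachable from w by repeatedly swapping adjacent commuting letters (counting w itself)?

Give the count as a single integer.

drop 0:a onto floor
drop 1:c onto floor
drop 2:y onto floor
drop 3:b onto {0:a, 2:y}
drop 4:a onto {3:b}
drop 5:c onto {1:c}
drop 6:a onto {4:a}
drop 7:a onto {6:a}
drop 8:y onto {3:b}
drop 9:b onto {7:a, 8:y}
drop 10:y onto {9:b}
ground layer = {0:a, 1:c, 2:y}
drop-orders for the pieces not yet dropped (sum over which currently-grounded one goes next):
  1 to go: {5} 1  {10} 1
  2 to go: {1,5} 1  {5,10} 2  {9,10} 1
  3 to go: {1,5,10} 3  {5,9,10} 3  {7,9,10} 1  {8,9,10} 1
  4 to go: {1,5,9,10} 6  {5,7,9,10} 4  {5,8,9,10} 4  {6,7,9,10} 1  {7,8,9,10} 2
  5 to go: {1,5,7,9,10} 10  {1,5,8,9,10} 10  {4,6,7,9,10} 1  {5,6,7,9,10} 5  {5,7,8,9,10} 10  {6,7,8,9,10} 3
  6 to go: {1,5,6,7,9,10} 15  {1,5,7,8,9,10} 30  {4,5,6,7,9,10} 6  {4,6,7,8,9,10} 4  {5,6,7,8,9,10} 18
  7 to go: {1,4,5,6,7,9,10} 21  {1,5,6,7,8,9,10} 63  {3,4,6,7,8,9,10} 4  {4,5,6,7,8,9,10} 28
  8 to go: {0,3,4,6,7,8,9,10} 4  {1,4,5,6,7,8,9,10} 112  {2,3,4,6,7,8,9,10} 4  {3,4,5,6,7,8,9,10} 32
  9 to go: {0,2,3,4,6,7,8,9,10} 8  {0,3,4,5,6,7,8,9,10} 36  {1,3,4,5,6,7,8,9,10} 144  {2,3,4,5,6,7,8,9,10} 36
  if 0:a drops first: 180 orders
  if 1:c drops first: 80 orders
  if 2:y drops first: 180 orders
heap linearizations: 440

440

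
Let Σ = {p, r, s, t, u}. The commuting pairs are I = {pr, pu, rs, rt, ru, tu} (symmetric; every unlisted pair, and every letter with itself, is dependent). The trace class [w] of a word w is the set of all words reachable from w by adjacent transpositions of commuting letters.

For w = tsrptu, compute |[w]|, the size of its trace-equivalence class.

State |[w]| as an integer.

18

drop 0:t onto floor
drop 1:s onto {0:t}
drop 2:r onto floor
drop 3:p onto {1:s}
drop 4:t onto {3:p}
drop 5:u onto {1:s}
ground layer = {0:t, 2:r}
drop-orders for the pieces not yet dropped (sum over which currently-grounded one goes next):
  1 to go: {2} 1  {4} 1  {5} 1
  2 to go: {2,4} 2  {2,5} 2  {3,4} 1  {4,5} 2
  3 to go: {2,3,4} 3  {2,4,5} 6  {3,4,5} 3
  4 to go: {1,3,4,5} 3  {2,3,4,5} 12
  if 0:t drops first: 15 orders
  if 2:r drops first: 3 orders
heap linearizations: 18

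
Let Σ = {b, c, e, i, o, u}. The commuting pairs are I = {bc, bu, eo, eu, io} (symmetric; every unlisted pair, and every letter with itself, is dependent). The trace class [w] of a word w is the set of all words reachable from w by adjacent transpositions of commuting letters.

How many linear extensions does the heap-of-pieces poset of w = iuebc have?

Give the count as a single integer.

piece 0:i — minimal
piece 1:u rests on {0:i}
piece 2:e rests on {0:i}
piece 3:b rests on {2:e}
piece 4:c rests on {1:u, 2:e}
minimal pieces: {0:i}
ways to finish when only these pieces remain (= sum over removing one remaining piece with nothing left below it):
  1 left: {3}→1  {4}→1
  2 left: {1,4}→1  {3,4}→2
  3 left: {1,3,4}→3  {2,3,4}→2
  placing 0:i first → 5 extensions

5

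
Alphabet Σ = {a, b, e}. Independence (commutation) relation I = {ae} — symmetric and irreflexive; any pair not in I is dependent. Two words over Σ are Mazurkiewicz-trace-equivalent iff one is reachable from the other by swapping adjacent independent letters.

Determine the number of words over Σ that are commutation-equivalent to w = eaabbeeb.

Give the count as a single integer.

3

drop 0:e onto floor
drop 1:a onto floor
drop 2:a onto {1:a}
drop 3:b onto {0:e, 2:a}
drop 4:b onto {3:b}
drop 5:e onto {4:b}
drop 6:e onto {5:e}
drop 7:b onto {6:e}
ground layer = {0:e, 1:a}
drop-orders for the pieces not yet dropped (sum over which currently-grounded one goes next):
  1 to go: {7} 1
  2 to go: {6,7} 1
  3 to go: {5,6,7} 1
  4 to go: {4,5,6,7} 1
  5 to go: {3,4,5,6,7} 1
  6 to go: {0,3,4,5,6,7} 1  {2,3,4,5,6,7} 1
  if 0:e drops first: 1 orders
  if 1:a drops first: 2 orders
heap linearizations: 3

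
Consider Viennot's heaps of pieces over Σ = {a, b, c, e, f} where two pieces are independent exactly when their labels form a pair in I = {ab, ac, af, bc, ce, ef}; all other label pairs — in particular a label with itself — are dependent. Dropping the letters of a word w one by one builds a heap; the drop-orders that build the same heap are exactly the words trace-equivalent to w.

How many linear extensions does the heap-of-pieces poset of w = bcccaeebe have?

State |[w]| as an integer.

168

drop 0:b onto floor
drop 1:c onto floor
drop 2:c onto {1:c}
drop 3:c onto {2:c}
drop 4:a onto floor
drop 5:e onto {0:b, 4:a}
drop 6:e onto {5:e}
drop 7:b onto {6:e}
drop 8:e onto {7:b}
ground layer = {0:b, 1:c, 4:a}
drop-orders for the pieces not yet dropped (sum over which currently-grounded one goes next):
  1 to go: {3} 1  {8} 1
  2 to go: {2,3} 1  {3,8} 2  {7,8} 1
  3 to go: {1,2,3} 1  {2,3,8} 3  {3,7,8} 3  {6,7,8} 1
  4 to go: {1,2,3,8} 4  {2,3,7,8} 6  {3,6,7,8} 4  {5,6,7,8} 1
  5 to go: {0,5,6,7,8} 1  {1,2,3,7,8} 10  {2,3,6,7,8} 10  {3,5,6,7,8} 5  {4,5,6,7,8} 1
  6 to go: {0,3,5,6,7,8} 6  {0,4,5,6,7,8} 2  {1,2,3,6,7,8} 20  {2,3,5,6,7,8} 15  {3,4,5,6,7,8} 6
  7 to go: {0,2,3,5,6,7,8} 21  {0,3,4,5,6,7,8} 14  {1,2,3,5,6,7,8} 35  {2,3,4,5,6,7,8} 21
  if 0:b drops first: 56 orders
  if 1:c drops first: 56 orders
  if 4:a drops first: 56 orders
heap linearizations: 168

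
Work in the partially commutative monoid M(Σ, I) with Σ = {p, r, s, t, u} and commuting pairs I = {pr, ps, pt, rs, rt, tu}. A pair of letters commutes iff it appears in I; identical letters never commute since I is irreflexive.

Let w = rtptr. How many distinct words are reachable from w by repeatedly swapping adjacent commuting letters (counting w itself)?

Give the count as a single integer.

piece 0:r — minimal
piece 1:t — minimal
piece 2:p — minimal
piece 3:t rests on {1:t}
piece 4:r rests on {0:r}
minimal pieces: {0:r, 1:t, 2:p}
ways to finish when only these pieces remain (= sum over removing one remaining piece with nothing left below it):
  1 left: {2}→1  {3}→1  {4}→1
  2 left: {0,4}→1  {1,3}→1  {2,3}→2  {2,4}→2  {3,4}→2
  3 left: {0,2,4}→3  {0,3,4}→3  {1,2,3}→3  {1,3,4}→3  {2,3,4}→6
  placing 0:r first → 12 extensions
  placing 1:t first → 12 extensions
  placing 2:p first → 6 extensions
total linear extensions = 30

30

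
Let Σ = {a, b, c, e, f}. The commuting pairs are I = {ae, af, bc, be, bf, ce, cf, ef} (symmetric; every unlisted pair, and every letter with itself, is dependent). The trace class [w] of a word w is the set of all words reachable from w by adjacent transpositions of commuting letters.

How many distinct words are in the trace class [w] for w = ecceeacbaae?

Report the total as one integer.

660

piece 0:e — minimal
piece 1:c — minimal
piece 2:c rests on {1:c}
piece 3:e rests on {0:e}
piece 4:e rests on {3:e}
piece 5:a rests on {2:c}
piece 6:c rests on {5:a}
piece 7:b rests on {5:a}
piece 8:a rests on {6:c, 7:b}
piece 9:a rests on {8:a}
piece 10:e rests on {4:e}
minimal pieces: {0:e, 1:c}
ways to finish when only these pieces remain (= sum over removing one remaining piece with nothing left below it):
  1 left: {9}→1  {10}→1
  2 left: {4,10}→1  {8,9}→1  {9,10}→2
  3 left: {3,4,10}→1  {4,9,10}→3  {6,8,9}→1  {7,8,9}→1  {8,9,10}→3
  4 left: {0,3,4,10}→1  {3,4,9,10}→4  {4,8,9,10}→6  {6,7,8,9}→2  {6,8,9,10}→4  {7,8,9,10}→4
  5 left: {0,3,4,9,10}→5  {3,4,8,9,10}→10  {4,6,8,9,10}→10  {4,7,8,9,10}→10  {5,6,7,8,9}→2  {6,7,8,9,10}→10
  6 left: {0,3,4,8,9,10}→15  {2,5,6,7,8,9}→2  {3,4,6,8,9,10}→20  {3,4,7,8,9,10}→20  {4,6,7,8,9,10}→30  {5,6,7,8,9,10}→12
  7 left: {0,3,4,6,8,9,10}→35  {0,3,4,7,8,9,10}→35  {1,2,5,6,7,8,9}→2  {2,5,6,7,8,9,10}→14  {3,4,6,7,8,9,10}→70  {4,5,6,7,8,9,10}→42
  8 left: {0,3,4,6,7,8,9,10}→140  {1,2,5,6,7,8,9,10}→16  {2,4,5,6,7,8,9,10}→56  {3,4,5,6,7,8,9,10}→112
  9 left: {0,3,4,5,6,7,8,9,10}→252  {1,2,4,5,6,7,8,9,10}→72  {2,3,4,5,6,7,8,9,10}→168
  placing 0:e first → 240 extensions
  placing 1:c first → 420 extensions
total linear extensions = 660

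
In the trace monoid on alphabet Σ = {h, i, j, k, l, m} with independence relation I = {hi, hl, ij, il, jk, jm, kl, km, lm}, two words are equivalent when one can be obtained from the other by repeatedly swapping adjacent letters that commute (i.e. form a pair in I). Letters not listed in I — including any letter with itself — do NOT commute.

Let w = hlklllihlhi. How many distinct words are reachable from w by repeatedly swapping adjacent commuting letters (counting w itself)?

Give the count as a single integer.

drop 0:h onto floor
drop 1:l onto floor
drop 2:k onto {0:h}
drop 3:l onto {1:l}
drop 4:l onto {3:l}
drop 5:l onto {4:l}
drop 6:i onto {2:k}
drop 7:h onto {2:k}
drop 8:l onto {5:l}
drop 9:h onto {7:h}
drop 10:i onto {6:i}
ground layer = {0:h, 1:l}
drop-orders for the pieces not yet dropped (sum over which currently-grounded one goes next):
  1 to go: {8} 1  {9} 1  {10} 1
  2 to go: {5,8} 1  {6,10} 1  {7,9} 1  {8,9} 2  {8,10} 2  {9,10} 2
  3 to go: {4,5,8} 1  {5,8,9} 3  {5,8,10} 3  {6,8,10} 3  {6,9,10} 3  {7,8,9} 3  {7,9,10} 3  {8,9,10} 6
  4 to go: {3,4,5,8} 1  {4,5,8,9} 4  {4,5,8,10} 4  {5,6,8,10} 6  {5,7,8,9} 6  {5,8,9,10} 12  {6,7,9,10} 6  {6,8,9,10} 12  {7,8,9,10} 12
  5 to go: {1,3,4,5,8} 1  {2,6,7,9,10} 6  {3,4,5,8,9} 5  {3,4,5,8,10} 5  {4,5,6,8,10} 10  {4,5,7,8,9} 10  {4,5,8,9,10} 20  {5,6,8,9,10} 30  {5,7,8,9,10} 30  {6,7,8,9,10} 30
  6 to go: {0,2,6,7,9,10} 6  {1,3,4,5,8,9} 6  {1,3,4,5,8,10} 6  {2,6,7,8,9,10} 36  {3,4,5,6,8,10} 15  {3,4,5,7,8,9} 15  {3,4,5,8,9,10} 30  {4,5,6,8,9,10} 60  {4,5,7,8,9,10} 60  {5,6,7,8,9,10} 90
  7 to go: {0,2,6,7,8,9,10} 42  {1,3,4,5,6,8,10} 21  {1,3,4,5,7,8,9} 21  {1,3,4,5,8,9,10} 42  {2,5,6,7,8,9,10} 126  {3,4,5,6,8,9,10} 105  {3,4,5,7,8,9,10} 105  {4,5,6,7,8,9,10} 210
  8 to go: {0,2,5,6,7,8,9,10} 168  {1,3,4,5,6,8,9,10} 168  {1,3,4,5,7,8,9,10} 168  {2,4,5,6,7,8,9,10} 336  {3,4,5,6,7,8,9,10} 420
  9 to go: {0,2,4,5,6,7,8,9,10} 504  {1,3,4,5,6,7,8,9,10} 756  {2,3,4,5,6,7,8,9,10} 756
  if 0:h drops first: 1512 orders
  if 1:l drops first: 1260 orders
heap linearizations: 2772

2772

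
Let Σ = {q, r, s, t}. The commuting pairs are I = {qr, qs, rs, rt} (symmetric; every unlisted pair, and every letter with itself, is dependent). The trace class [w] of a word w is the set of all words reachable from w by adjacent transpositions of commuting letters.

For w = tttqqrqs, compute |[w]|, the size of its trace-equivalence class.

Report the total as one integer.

#0=t has no predecessor
#1=t depends on [0:t]
#2=t depends on [1:t]
#3=q depends on [2:t]
#4=q depends on [3:q]
#5=r has no predecessor
#6=q depends on [4:q]
#7=s depends on [2:t]
sources: [0:t, 5:r]
N(rest) = Σ N(rest − s) over sources s of rest; N(one piece) = 1:
  size 1 → [5]=1  [6]=1  [7]=1
  size 2 → [4,6]=1  [5,6]=2  [5,7]=2  [6,7]=2
  size 3 → [3,4,6]=1  [4,5,6]=3  [4,6,7]=3  [5,6,7]=6
  size 4 → [3,4,5,6]=4  [3,4,6,7]=4  [4,5,6,7]=12
  size 5 → [2,3,4,6,7]=4  [3,4,5,6,7]=20
  size 6 → [1,2,3,4,6,7]=4  [2,3,4,5,6,7]=24
  first=0(t) contributes 28
  first=5(r) contributes 4
|[w]| = 32

32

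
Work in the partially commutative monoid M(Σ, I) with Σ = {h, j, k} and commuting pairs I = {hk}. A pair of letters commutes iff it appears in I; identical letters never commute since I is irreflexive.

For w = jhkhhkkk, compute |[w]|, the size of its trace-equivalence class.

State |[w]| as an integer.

35

#0=j has no predecessor
#1=h depends on [0:j]
#2=k depends on [0:j]
#3=h depends on [1:h]
#4=h depends on [3:h]
#5=k depends on [2:k]
#6=k depends on [5:k]
#7=k depends on [6:k]
sources: [0:j]
N(rest) = Σ N(rest − s) over sources s of rest; N(one piece) = 1:
  size 1 → [4]=1  [7]=1
  size 2 → [3,4]=1  [4,7]=2  [6,7]=1
  size 3 → [1,3,4]=1  [3,4,7]=3  [4,6,7]=3  [5,6,7]=1
  size 4 → [1,3,4,7]=4  [2,5,6,7]=1  [3,4,6,7]=6  [4,5,6,7]=4
  size 5 → [1,3,4,6,7]=10  [2,4,5,6,7]=5  [3,4,5,6,7]=10
  size 6 → [1,3,4,5,6,7]=20  [2,3,4,5,6,7]=15
  first=0(j) contributes 35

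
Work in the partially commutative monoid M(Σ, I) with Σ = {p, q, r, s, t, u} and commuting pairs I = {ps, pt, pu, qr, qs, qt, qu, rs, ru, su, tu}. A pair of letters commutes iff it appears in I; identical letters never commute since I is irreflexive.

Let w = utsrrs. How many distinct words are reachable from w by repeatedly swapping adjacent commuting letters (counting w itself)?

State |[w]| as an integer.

36

piece 0:u — minimal
piece 1:t — minimal
piece 2:s rests on {1:t}
piece 3:r rests on {1:t}
piece 4:r rests on {3:r}
piece 5:s rests on {2:s}
minimal pieces: {0:u, 1:t}
ways to finish when only these pieces remain (= sum over removing one remaining piece with nothing left below it):
  1 left: {0}→1  {4}→1  {5}→1
  2 left: {0,4}→2  {0,5}→2  {2,5}→1  {3,4}→1  {4,5}→2
  3 left: {0,2,5}→3  {0,3,4}→3  {0,4,5}→6  {2,4,5}→3  {3,4,5}→3
  4 left: {0,2,4,5}→12  {0,3,4,5}→12  {2,3,4,5}→6
  placing 0:u first → 6 extensions
  placing 1:t first → 30 extensions
total linear extensions = 36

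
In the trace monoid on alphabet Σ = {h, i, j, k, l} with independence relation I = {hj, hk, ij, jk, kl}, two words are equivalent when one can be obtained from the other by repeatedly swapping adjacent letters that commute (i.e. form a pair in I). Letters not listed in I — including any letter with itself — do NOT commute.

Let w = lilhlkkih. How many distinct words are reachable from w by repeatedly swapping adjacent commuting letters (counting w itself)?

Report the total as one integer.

#0=l has no predecessor
#1=i depends on [0:l]
#2=l depends on [1:i]
#3=h depends on [2:l]
#4=l depends on [3:h]
#5=k depends on [1:i]
#6=k depends on [5:k]
#7=i depends on [4:l, 6:k]
#8=h depends on [7:i]
sources: [0:l]
N(rest) = Σ N(rest − s) over sources s of rest; N(one piece) = 1:
  size 1 → [8]=1
  size 2 → [7,8]=1
  size 3 → [4,7,8]=1  [6,7,8]=1
  size 4 → [3,4,7,8]=1  [4,6,7,8]=2  [5,6,7,8]=1
  size 5 → [2,3,4,7,8]=1  [3,4,6,7,8]=3  [4,5,6,7,8]=3
  size 6 → [2,3,4,6,7,8]=4  [3,4,5,6,7,8]=6
  size 7 → [2,3,4,5,6,7,8]=10
  first=0(l) contributes 10

10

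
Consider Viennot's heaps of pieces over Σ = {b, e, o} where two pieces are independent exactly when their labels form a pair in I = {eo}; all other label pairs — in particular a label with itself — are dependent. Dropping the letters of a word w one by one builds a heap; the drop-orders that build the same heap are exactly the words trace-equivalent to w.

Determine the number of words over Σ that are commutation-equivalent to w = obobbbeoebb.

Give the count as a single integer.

3

piece 0:o — minimal
piece 1:b rests on {0:o}
piece 2:o rests on {1:b}
piece 3:b rests on {2:o}
piece 4:b rests on {3:b}
piece 5:b rests on {4:b}
piece 6:e rests on {5:b}
piece 7:o rests on {5:b}
piece 8:e rests on {6:e}
piece 9:b rests on {7:o, 8:e}
piece 10:b rests on {9:b}
minimal pieces: {0:o}
ways to finish when only these pieces remain (= sum over removing one remaining piece with nothing left below it):
  1 left: {10}→1
  2 left: {9,10}→1
  3 left: {7,9,10}→1  {8,9,10}→1
  4 left: {6,8,9,10}→1  {7,8,9,10}→2
  5 left: {6,7,8,9,10}→3
  6 left: {5,6,7,8,9,10}→3
  7 left: {4,5,6,7,8,9,10}→3
  8 left: {3,4,5,6,7,8,9,10}→3
  9 left: {2,3,4,5,6,7,8,9,10}→3
  placing 0:o first → 3 extensions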